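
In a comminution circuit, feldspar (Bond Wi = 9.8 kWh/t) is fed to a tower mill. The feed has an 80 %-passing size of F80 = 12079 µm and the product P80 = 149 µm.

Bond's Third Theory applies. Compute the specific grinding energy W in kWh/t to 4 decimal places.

W = 7.1368 kWh/t

W = 10 Wi / √P80 − 10 Wi / √F80
1/√149 = 0.081923;  1/√12079 = 0.009099
W = 10·9.8·(0.081923 − 0.009099) = 7.1368 kWh/t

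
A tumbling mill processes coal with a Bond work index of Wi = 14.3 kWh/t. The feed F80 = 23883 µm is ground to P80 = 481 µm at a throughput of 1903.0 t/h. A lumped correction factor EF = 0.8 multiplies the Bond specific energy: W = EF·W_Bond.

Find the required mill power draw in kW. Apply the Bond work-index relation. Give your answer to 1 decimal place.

W = 10·Wi·(P80^(-½) − F80^(-½))
W = 10·14.3·(1/√481 − 1/√23883) = 10·14.3·(0.039125) = 5.5949 kWh/t
Apply correction: 5.5949 × 0.8 = 4.4759 kWh/t
Mill draw = 4.4759 × 1903.0 = 8517.7 kW

P = 8517.7 kW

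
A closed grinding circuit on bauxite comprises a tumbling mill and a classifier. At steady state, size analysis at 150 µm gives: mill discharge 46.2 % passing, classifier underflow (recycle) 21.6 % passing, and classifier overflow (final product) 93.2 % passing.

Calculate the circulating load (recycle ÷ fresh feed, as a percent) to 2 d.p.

Mass balance on the −150 µm fraction:
(1+r)d = ru + o → r = (o−d)/(d−u)
r = (93.2 − 46.2)/(46.2 − 21.6) = 47.0/24.6 = 1.9106
CL = 100·r = 191.06 %

CL = 191.06 %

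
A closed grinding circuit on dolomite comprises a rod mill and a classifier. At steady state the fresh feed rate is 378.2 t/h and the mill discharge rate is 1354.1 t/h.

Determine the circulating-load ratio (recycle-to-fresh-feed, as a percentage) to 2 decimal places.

CL = 258.04 %

Mill node: discharge = fresh + recycle.
R = M − F = 1354.1 − 378.2 = 975.9 t/h
CL = 100·R/F = 100·975.9/378.2 = 258.04 %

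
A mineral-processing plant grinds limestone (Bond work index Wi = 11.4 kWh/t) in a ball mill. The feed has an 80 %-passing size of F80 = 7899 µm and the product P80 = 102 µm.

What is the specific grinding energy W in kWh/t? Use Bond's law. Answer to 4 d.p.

W = 10 Wi / √P80 − 10 Wi / √F80
1/√102 = 0.099015;  1/√7899 = 0.011252
W = 10·11.4·(0.099015 − 0.011252) = 10.0050 kWh/t

W = 10.0050 kWh/t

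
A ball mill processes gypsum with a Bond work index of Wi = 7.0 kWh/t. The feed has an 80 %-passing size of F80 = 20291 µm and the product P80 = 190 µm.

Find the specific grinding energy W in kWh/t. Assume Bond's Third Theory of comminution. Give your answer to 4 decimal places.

W = 10·Wi·[P80^(−½) − F80^(−½)]
1/√190 = 0.072548;  1/√20291 = 0.007020
W = 10·7.0·(0.072548 − 0.007020) = 4.5869 kWh/t

W = 4.5869 kWh/t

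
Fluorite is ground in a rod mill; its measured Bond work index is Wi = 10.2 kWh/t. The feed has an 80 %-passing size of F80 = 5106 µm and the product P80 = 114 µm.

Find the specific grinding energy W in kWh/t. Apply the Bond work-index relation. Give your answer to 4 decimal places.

W = 10 Wi / √P80 − 10 Wi / √F80
1/√114 = 0.093659;  1/√5106 = 0.013995
W = 10·10.2·(0.093659 − 0.013995) = 8.1257 kWh/t

W = 8.1257 kWh/t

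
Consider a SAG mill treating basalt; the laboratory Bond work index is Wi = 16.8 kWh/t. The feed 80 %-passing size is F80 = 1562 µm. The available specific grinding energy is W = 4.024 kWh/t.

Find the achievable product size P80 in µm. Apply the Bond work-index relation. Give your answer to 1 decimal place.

W = 10 Wi / √P80 − 10 Wi / √F80
⇒ 1/√P80 = W/(10 Wi) + 1/√F80
  = 4.0240/(10·16.8) + 1/√1562 = 0.023952 + 0.025302 = 0.049255
P80 = (1/0.049255)² = 20.3027² = 412.20 µm

P80 = 412.2 µm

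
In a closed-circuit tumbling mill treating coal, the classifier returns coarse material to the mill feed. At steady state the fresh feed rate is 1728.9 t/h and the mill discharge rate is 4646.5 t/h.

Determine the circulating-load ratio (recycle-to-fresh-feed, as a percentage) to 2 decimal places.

Mill node: discharge = fresh + recycle.
R = M − F = 4646.5 − 1728.9 = 2917.6 t/h
CL = 100·R/F = 100·2917.6/1728.9 = 168.75 %

CL = 168.75 %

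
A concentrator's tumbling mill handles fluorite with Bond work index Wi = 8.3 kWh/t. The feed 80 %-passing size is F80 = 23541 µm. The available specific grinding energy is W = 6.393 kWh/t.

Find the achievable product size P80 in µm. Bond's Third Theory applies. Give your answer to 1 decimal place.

P80 = 143.3 µm

Bond:  W = 10 Wi (1/√P − 1/√F)
P80^-0.5 = F80^-0.5 + W/(10 Wi)
  = 6.3930/(10·8.3) + 1/√23541 = 0.077024 + 0.006518 = 0.083542
P80 = (1/0.083542)² = 11.9701² = 143.28 µm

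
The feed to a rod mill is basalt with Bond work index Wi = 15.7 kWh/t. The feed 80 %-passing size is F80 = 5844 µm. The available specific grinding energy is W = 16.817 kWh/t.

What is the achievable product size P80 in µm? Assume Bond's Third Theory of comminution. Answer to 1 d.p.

Bond: W = 10·Wi·(1/√P80 − 1/√F80)
P80^(−½) = W/(10 Wi) + F80^(−½)
  = 16.8170/(10·15.7) + 1/√5844 = 0.107115 + 0.013081 = 0.120196
P80 = (1/0.120196)² = 8.3198² = 69.22 µm

P80 = 69.2 µm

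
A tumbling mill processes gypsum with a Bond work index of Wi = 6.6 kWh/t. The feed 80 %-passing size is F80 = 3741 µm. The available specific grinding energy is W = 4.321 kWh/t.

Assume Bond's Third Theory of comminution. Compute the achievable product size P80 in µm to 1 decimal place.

W = 10 Wi (P80^-0.5 − F80^-0.5)
⇒ 1/√P80 = W/(10 Wi) + 1/√F80
  = 4.3210/(10·6.6) + 1/√3741 = 0.065470 + 0.016350 = 0.081819
P80 = (1/0.081819)² = 12.2221² = 149.38 µm

P80 = 149.4 µm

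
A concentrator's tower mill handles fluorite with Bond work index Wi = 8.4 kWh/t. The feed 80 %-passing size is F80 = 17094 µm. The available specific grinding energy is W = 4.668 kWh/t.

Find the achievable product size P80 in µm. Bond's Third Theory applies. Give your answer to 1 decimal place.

W = 10·Wi·[P80^(−½) − F80^(−½)]
P80^-0.5 = F80^-0.5 + W/(10 Wi)
  = 4.6680/(10·8.4) + 1/√17094 = 0.055571 + 0.007649 = 0.063220
P80 = (1/0.063220)² = 15.8178² = 250.20 µm

P80 = 250.2 µm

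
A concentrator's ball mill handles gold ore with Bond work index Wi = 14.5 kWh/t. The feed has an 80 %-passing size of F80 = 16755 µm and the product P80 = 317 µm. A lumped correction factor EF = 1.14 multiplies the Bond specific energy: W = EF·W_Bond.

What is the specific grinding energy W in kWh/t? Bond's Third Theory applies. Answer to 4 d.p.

W = 8.0071 kWh/t

W = 10·Wi·(P80^(-½) − F80^(-½))
1/√317 = 0.056166;  1/√16755 = 0.007726
W = 10·14.5·(0.056166 − 0.007726) = 7.0238 kWh/t
W_actual = 1.14 × 7.0238 = 8.0071 kWh/t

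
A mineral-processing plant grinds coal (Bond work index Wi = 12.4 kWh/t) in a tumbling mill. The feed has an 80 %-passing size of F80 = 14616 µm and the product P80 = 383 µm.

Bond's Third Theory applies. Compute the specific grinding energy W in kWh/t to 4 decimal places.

W = 5.3104 kWh/t

W = 10 Wi (P80^-0.5 − F80^-0.5)
1/√383 = 0.051098;  1/√14616 = 0.008272
W = 10·12.4·(0.051098 − 0.008272) = 5.3104 kWh/t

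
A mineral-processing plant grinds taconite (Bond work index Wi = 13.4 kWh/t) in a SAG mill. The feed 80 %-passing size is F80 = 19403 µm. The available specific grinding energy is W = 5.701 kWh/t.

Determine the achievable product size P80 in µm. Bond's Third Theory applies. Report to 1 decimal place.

Bond: W = 10·Wi·(1/√P80 − 1/√F80)
⇒ 1/√P80 = W/(10·Wi) + 1/√F80
  = 5.7010/(10·13.4) + 1/√19403 = 0.042545 + 0.007179 = 0.049724
P80 = (1/0.049724)² = 20.1111² = 404.46 µm

P80 = 404.5 µm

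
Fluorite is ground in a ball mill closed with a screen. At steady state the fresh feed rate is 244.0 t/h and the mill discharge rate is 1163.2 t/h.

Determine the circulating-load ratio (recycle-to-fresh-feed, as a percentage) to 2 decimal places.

CL = 376.72 %

Mill node: discharge = fresh + recycle.
R = M − F = 1163.2 − 244.0 = 919.2 t/h
CL = 100·R/F = 100·919.2/244.0 = 376.72 %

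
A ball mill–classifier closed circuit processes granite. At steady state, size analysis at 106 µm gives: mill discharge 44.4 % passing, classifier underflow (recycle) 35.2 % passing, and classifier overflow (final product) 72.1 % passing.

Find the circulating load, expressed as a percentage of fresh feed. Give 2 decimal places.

Two-product formula at 106 µm:
Fd + Rd = Ru + Fo ⇒ R/F = (o−d)/(d−u)
r = (72.1 − 44.4)/(44.4 − 35.2) = 27.7/9.2 = 3.0109
CL = 100·r = 301.09 %

CL = 301.09 %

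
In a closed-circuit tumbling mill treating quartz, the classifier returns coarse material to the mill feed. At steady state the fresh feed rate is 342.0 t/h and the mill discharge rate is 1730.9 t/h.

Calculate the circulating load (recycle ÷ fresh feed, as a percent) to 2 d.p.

CL = 406.11 %

Mill node: discharge = fresh + recycle.
R = M − F = 1730.9 − 342.0 = 1388.9 t/h
CL = 100·R/F = 100·1388.9/342.0 = 406.11 %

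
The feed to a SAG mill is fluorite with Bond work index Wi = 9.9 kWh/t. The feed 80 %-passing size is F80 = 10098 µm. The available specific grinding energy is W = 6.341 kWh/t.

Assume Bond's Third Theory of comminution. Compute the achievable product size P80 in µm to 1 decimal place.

P80 = 182.6 µm

W = 10 Wi (1/√P80 − 1/√F80)  [Bond]
⇒ 1/√P80 = W/(10·Wi) + 1/√F80
  = 6.3410/(10·9.9) + 1/√10098 = 0.064051 + 0.009951 = 0.074002
P80 = (1/0.074002)² = 13.5132² = 182.61 µm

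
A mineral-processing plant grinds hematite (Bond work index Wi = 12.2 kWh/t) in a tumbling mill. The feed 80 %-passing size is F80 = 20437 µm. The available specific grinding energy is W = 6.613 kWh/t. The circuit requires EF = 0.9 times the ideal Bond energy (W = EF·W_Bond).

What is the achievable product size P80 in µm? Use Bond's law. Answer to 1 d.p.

W = 10 Wi (P80^-0.5 − F80^-0.5)
W_Bond = W / EF = 6.613 / 0.9 = 7.3478 kWh/t
1/√P80 = 1/√F80 + W_Bond/(10·Wi)
  = 7.3478/(10·12.2) + 1/√20437 = 0.060228 + 0.006995 = 0.067223
P80 = (1/0.067223)² = 14.8759² = 221.29 µm

P80 = 221.3 µm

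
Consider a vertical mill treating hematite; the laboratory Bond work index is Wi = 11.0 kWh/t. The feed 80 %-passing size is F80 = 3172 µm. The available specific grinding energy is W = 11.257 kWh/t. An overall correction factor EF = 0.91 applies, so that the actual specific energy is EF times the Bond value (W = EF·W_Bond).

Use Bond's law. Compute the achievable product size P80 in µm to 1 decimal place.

P80 = 59.0 µm

W = 10 Wi (P80^-0.5 − F80^-0.5)
W_Bond = W / EF = 11.257 / 0.91 = 12.3703 kWh/t
⇒ 1/√P80 = W_Bond/(10 Wi) + 1/√F80
  = 12.3703/(10·11.0) + 1/√3172 = 0.112458 + 0.017756 = 0.130213
P80 = (1/0.130213)² = 7.6797² = 58.98 µm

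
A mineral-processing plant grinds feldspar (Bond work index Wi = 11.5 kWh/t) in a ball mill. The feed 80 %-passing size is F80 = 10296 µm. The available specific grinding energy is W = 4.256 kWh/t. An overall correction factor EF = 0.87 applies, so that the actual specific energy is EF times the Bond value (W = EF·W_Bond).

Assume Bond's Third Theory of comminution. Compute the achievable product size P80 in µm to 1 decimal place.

P80 = 364.3 µm

W = 10·Wi·(P80^(-½) − F80^(-½))
W_Bond = W / EF = 4.256 / 0.87 = 4.8920 kWh/t
⇒ 1/√P80 = W_Bond/(10 Wi) + 1/√F80
  = 4.8920/(10·11.5) + 1/√10296 = 0.042539 + 0.009855 = 0.052394
P80 = (1/0.052394)² = 19.0862² = 364.28 µm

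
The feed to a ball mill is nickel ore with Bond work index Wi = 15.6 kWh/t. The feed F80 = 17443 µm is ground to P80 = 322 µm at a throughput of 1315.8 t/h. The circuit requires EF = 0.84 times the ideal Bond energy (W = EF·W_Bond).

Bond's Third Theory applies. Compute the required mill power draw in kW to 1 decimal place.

P = 8303.2 kW

Bond: W = 10·Wi·(1/√P80 − 1/√F80)
W = 10·15.6·(1/√322 − 1/√17443) = 10·15.6·(0.048156) = 7.5124 kWh/t
W_actual = 0.84 × 7.5124 = 6.3104 kWh/t
Mill draw = 6.3104 × 1315.8 = 8303.2 kW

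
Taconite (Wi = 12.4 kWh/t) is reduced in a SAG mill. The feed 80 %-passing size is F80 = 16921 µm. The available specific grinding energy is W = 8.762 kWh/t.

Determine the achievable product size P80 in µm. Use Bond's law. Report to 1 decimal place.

W = 10·Wi·[P80^(−½) − F80^(−½)]
1/√P80 = 1/√F80 + W/(10·Wi)
  = 8.7620/(10·12.4) + 1/√16921 = 0.070661 + 0.007688 = 0.078349
P80 = (1/0.078349)² = 12.7634² = 162.91 µm

P80 = 162.9 µm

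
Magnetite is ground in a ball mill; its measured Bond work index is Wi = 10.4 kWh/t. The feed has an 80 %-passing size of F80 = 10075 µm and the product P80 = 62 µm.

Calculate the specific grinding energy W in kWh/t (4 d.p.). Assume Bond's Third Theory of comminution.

W = 10·Wi·[P80^(−½) − F80^(−½)]
1/√62 = 0.127000;  1/√10075 = 0.009963
W = 10·10.4·(0.127000 − 0.009963) = 12.1719 kWh/t

W = 12.1719 kWh/t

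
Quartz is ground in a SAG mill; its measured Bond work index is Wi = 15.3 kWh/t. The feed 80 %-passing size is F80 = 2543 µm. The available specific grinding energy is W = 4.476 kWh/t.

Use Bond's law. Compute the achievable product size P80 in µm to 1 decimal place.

P80 = 415.1 µm

W = 10·Wi·[P80^(−½) − F80^(−½)]
P80^(−½) = W/(10 Wi) + F80^(−½)
  = 4.4760/(10·15.3) + 1/√2543 = 0.029255 + 0.019830 = 0.049085
P80 = (1/0.049085)² = 20.3728² = 415.05 µm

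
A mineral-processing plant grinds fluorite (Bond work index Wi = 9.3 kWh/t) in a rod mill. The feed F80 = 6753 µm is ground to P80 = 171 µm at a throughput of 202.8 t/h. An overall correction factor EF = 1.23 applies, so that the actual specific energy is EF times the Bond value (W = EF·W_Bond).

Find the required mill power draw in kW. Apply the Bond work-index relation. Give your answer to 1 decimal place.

W = 10·Wi·(P80^(-½) − F80^(-½))
W = 10·9.3·(1/√171 − 1/√6753) = 10·9.3·(0.064303) = 5.9802 kWh/t
W_actual = 1.23 × 5.9802 = 7.3556 kWh/t
P_mill = W·ṁ = 7.3556·202.8 = 1491.7 kW

P = 1491.7 kW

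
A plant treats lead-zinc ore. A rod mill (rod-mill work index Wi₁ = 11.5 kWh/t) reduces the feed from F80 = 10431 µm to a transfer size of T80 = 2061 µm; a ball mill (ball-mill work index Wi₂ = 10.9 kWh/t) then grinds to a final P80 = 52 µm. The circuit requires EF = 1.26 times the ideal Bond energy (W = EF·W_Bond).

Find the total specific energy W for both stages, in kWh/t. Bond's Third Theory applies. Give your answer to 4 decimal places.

W = 17.7934 kWh/t

W = 10·Wi·[P80^(−½) − F80^(−½)]
Stage 1 (10431→2061 µm, Wi₁=11.5): W₁ = 10·11.5·(0.022027 − 0.009791) = 1.4071 kWh/t
Stage 2 (2061→52 µm, Wi₂=10.9): W₂ = 10·10.9·(0.138675 − 0.022027) = 12.7146 kWh/t
W = W₁ + W₂ = 1.4071 + 12.7146 = 14.1218 kWh/t
With EF = 1.26: W = 14.1218·1.26 = 17.7934 kWh/t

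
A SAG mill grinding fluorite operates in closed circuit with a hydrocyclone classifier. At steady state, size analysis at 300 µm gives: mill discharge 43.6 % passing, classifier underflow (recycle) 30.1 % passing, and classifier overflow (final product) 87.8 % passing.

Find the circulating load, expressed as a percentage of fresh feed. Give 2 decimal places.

CL = 327.41 %

Classifier node, passing 300 µm:
r = (o − d)/(d − u)
r = (87.8 − 43.6)/(43.6 − 30.1) = 44.2/13.5 = 3.2741
CL = 100·r = 327.41 %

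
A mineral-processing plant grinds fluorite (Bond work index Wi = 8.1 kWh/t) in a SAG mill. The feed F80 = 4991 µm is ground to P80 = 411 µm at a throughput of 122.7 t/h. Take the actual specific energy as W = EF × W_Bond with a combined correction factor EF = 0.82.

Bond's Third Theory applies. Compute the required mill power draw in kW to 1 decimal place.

P = 286.6 kW

W = 10·Wi·(P80^(-½) − F80^(-½))
W = 10·8.1·(1/√411 − 1/√4991) = 10·8.1·(0.035171) = 2.8489 kWh/t
With EF = 0.82: W = 2.8489·0.82 = 2.3361 kWh/t
Power = W × throughput = 2.3361 kWh/t × 122.7 t/h = 286.6 kW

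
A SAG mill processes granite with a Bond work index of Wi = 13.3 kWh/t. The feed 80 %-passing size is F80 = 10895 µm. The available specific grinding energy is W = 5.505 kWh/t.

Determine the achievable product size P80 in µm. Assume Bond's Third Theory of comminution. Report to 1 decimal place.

W = 10·Wi·(P80^(-½) − F80^(-½))
P80^(−½) = W/(10 Wi) + F80^(−½)
  = 5.5050/(10·13.3) + 1/√10895 = 0.041391 + 0.009580 = 0.050971
P80 = (1/0.050971)² = 19.6188² = 384.90 µm

P80 = 384.9 µm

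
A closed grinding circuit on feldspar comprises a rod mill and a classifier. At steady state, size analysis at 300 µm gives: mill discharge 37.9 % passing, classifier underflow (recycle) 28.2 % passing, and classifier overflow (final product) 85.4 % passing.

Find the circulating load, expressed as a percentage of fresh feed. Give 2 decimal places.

Balance %-passing 300 µm (r = R/F):
(1+r)·d = r·u + o ⇒ r = (o−d)/(d−u)
r = (85.4 − 37.9)/(37.9 − 28.2) = 47.5/9.7 = 4.8969
CL = 100·r = 489.69 %

CL = 489.69 %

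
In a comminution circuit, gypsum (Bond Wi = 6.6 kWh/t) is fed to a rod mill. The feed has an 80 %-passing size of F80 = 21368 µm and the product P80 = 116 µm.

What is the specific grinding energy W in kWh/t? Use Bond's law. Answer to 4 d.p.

W = 10·Wi·[P80^(−½) − F80^(−½)]
1/√116 = 0.092848;  1/√21368 = 0.006841
W = 10·6.6·(0.092848 − 0.006841) = 5.6764 kWh/t

W = 5.6764 kWh/t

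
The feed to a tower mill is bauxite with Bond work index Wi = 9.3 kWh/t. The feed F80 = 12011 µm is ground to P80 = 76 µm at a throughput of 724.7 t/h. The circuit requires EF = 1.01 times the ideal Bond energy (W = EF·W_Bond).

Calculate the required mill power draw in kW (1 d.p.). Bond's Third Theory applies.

P = 7187.2 kW

Bond:  W = 10 Wi (1/√P − 1/√F)
W = 10·9.3·(1/√76 − 1/√12011) = 10·9.3·(0.105583) = 9.8193 kWh/t
With EF = 1.01: W = 9.8193·1.01 = 9.9174 kWh/t
P = W·T = 9.9174·724.7 = 7187.2 kW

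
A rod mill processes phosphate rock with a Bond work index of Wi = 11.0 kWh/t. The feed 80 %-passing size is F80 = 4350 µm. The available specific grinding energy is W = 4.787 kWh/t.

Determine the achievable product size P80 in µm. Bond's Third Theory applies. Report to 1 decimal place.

Bond:  W = 10 Wi (1/√P − 1/√F)
P80^(−½) = W/(10 Wi) + F80^(−½)
  = 4.7870/(10·11.0) + 1/√4350 = 0.043518 + 0.015162 = 0.058680
P80 = (1/0.058680)² = 17.0415² = 290.41 µm

P80 = 290.4 µm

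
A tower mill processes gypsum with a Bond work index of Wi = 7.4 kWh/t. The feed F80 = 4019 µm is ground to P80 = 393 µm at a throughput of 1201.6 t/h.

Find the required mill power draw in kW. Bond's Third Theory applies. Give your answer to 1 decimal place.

W = 10 Wi (P80^-0.5 − F80^-0.5)
W = 10·7.4·(1/√393 − 1/√4019) = 10·7.4·(0.034669) = 2.5655 kWh/t
Power = W × throughput = 2.5655 kWh/t × 1201.6 t/h = 3082.7 kW

P = 3082.7 kW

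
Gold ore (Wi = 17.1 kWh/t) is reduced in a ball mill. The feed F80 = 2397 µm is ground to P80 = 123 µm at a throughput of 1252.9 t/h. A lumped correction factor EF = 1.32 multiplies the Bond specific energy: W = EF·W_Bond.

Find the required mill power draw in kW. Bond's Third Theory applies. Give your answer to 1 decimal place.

Bond:  W = 10 Wi (1/√P − 1/√F)
W = 10·17.1·(1/√123 − 1/√2397) = 10·17.1·(0.069742) = 11.9258 kWh/t
Corrected W = EF·W_Bond = 1.32·11.9258 = 15.7421 kWh/t
Mill draw = 15.7421 × 1252.9 = 19723.3 kW

P = 19723.3 kW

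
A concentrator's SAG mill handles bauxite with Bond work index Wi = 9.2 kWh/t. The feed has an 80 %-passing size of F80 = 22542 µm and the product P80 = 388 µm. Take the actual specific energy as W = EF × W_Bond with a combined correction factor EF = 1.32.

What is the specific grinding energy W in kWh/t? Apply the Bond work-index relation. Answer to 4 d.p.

W = 5.3563 kWh/t

Bond:  W = 10 Wi (1/√P − 1/√F)
1/√388 = 0.050767;  1/√22542 = 0.006660
W = 10·9.2·(0.050767 − 0.006660) = 4.0578 kWh/t
W_actual = 1.32 × 4.0578 = 5.3563 kWh/t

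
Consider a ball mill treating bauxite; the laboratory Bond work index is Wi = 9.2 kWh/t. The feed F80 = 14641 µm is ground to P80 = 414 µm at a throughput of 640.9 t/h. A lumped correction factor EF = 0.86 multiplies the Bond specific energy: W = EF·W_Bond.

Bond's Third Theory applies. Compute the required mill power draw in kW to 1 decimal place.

P = 2073.1 kW

W = 10 Wi (1/√P80 − 1/√F80)  [Bond]
W = 10·9.2·(1/√414 − 1/√14641) = 10·9.2·(0.040883) = 3.7612 kWh/t
W_actual = 0.86 × 3.7612 = 3.2347 kWh/t
P = W·T = 3.2347·640.9 = 2073.1 kW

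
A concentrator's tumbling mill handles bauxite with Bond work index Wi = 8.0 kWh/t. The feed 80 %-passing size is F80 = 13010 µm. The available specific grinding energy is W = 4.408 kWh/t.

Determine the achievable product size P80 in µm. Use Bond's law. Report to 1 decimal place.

P80 = 245.2 µm

W = 10 Wi (1/√P80 − 1/√F80)  [Bond]
⇒ 1/√P80 = W/(10 Wi) + 1/√F80
  = 4.4080/(10·8.0) + 1/√13010 = 0.055100 + 0.008767 = 0.063867
P80 = (1/0.063867)² = 15.6575² = 245.16 µm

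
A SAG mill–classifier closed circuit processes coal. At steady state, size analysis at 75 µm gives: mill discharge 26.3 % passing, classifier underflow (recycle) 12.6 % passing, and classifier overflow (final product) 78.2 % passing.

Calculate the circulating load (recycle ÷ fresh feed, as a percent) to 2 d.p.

CL = 378.83 %

Two-product formula at 75 µm:
(1+r)d = ru + o → r = (o−d)/(d−u)
r = (78.2 − 26.3)/(26.3 − 12.6) = 51.9/13.7 = 3.7883
CL = 100·r = 378.83 %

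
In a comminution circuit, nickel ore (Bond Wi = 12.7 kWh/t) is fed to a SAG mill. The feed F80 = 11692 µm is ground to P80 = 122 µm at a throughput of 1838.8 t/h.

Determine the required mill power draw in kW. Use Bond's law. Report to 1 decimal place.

P = 18982.9 kW

Bond:  W = 10 Wi (1/√P − 1/√F)
W = 10·12.7·(1/√122 − 1/√11692) = 10·12.7·(0.081288) = 10.3235 kWh/t
Mill draw = 10.3235 × 1838.8 = 18982.9 kW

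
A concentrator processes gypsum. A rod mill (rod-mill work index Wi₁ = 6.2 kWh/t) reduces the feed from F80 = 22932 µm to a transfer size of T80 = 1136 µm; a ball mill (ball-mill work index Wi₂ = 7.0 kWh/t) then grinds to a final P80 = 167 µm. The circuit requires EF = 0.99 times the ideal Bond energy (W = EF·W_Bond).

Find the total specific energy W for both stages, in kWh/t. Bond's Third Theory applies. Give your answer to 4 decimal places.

W_Bond = 10·Wi·(1/√P₈₀ − 1/√F₈₀)
Stage 1 (22932→1136 µm, Wi₁=6.2): W₁ = 10·6.2·(0.029670 − 0.006604) = 1.4301 kWh/t
Stage 2 (1136→167 µm, Wi₂=7.0): W₂ = 10·7.0·(0.077382 − 0.029670) = 3.3399 kWh/t
W = W₁ + W₂ = 1.4301 + 3.3399 = 4.7700 kWh/t
With EF = 0.99: W = 4.7700·0.99 = 4.7223 kWh/t

W = 4.7223 kWh/t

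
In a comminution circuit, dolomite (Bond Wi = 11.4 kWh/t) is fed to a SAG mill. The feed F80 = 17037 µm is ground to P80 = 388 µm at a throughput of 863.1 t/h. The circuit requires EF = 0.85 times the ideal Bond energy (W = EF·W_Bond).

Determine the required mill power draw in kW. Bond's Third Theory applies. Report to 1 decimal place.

P = 3605.1 kW

W = 10 Wi (1/√P80 − 1/√F80)  [Bond]
W = 10·11.4·(1/√388 − 1/√17037) = 10·11.4·(0.043106) = 4.9141 kWh/t
With EF = 0.85: W = 4.9141·0.85 = 4.1770 kWh/t
Power = W × throughput = 4.1770 kWh/t × 863.1 t/h = 3605.1 kW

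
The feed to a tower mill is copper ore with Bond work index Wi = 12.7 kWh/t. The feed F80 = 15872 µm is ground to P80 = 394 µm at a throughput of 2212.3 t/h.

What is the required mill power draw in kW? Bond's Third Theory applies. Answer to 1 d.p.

P = 11924.5 kW

Bond: W = 10·Wi·(1/√P80 − 1/√F80)
W = 10·12.7·(1/√394 − 1/√15872) = 10·12.7·(0.042442) = 5.3901 kWh/t
Mill draw = 5.3901 × 2212.3 = 11924.5 kW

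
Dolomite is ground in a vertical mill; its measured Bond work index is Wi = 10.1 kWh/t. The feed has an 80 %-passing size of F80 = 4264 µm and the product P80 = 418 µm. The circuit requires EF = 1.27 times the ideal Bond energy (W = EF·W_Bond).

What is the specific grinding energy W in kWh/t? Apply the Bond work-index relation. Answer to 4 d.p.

W = 4.3096 kWh/t

W = 10 Wi / √P80 − 10 Wi / √F80
1/√418 = 0.048912;  1/√4264 = 0.015314
W = 10·10.1·(0.048912 − 0.015314) = 3.3933 kWh/t
W_actual = 1.27 × 3.3933 = 4.3096 kWh/t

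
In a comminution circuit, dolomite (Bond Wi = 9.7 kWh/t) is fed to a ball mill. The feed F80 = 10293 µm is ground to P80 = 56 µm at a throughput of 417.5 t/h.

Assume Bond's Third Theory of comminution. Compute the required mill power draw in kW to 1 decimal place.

P = 5012.5 kW

W_Bond = 10·Wi·(1/√P₈₀ − 1/√F₈₀)
W = 10·9.7·(1/√56 − 1/√10293) = 10·9.7·(0.123774) = 12.0061 kWh/t
Mill draw = 12.0061 × 417.5 = 5012.5 kW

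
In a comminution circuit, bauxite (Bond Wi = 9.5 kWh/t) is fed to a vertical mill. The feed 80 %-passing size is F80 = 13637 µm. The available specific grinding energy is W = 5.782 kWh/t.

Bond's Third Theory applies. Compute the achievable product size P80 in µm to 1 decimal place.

W = 10 Wi / √P80 − 10 Wi / √F80
1/√P80 = 1/√F80 + W/(10·Wi)
  = 5.7820/(10·9.5) + 1/√13637 = 0.060863 + 0.008563 = 0.069426
P80 = (1/0.069426)² = 14.4037² = 207.47 µm

P80 = 207.5 µm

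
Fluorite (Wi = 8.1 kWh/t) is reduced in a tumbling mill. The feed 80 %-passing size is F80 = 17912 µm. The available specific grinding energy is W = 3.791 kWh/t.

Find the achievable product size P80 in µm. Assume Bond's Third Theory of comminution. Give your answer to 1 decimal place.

P80 = 339.5 µm

W = 10 Wi / √P80 − 10 Wi / √F80
⇒ 1/√P80 = W/(10·Wi) + 1/√F80
  = 3.7910/(10·8.1) + 1/√17912 = 0.046802 + 0.007472 = 0.054274
P80 = (1/0.054274)² = 18.4249² = 339.48 µm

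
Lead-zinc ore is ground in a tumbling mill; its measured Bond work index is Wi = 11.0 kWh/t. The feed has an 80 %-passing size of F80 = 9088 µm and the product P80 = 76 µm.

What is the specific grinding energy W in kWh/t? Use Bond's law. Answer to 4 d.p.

W = 10 Wi / √P80 − 10 Wi / √F80
1/√76 = 0.114708;  1/√9088 = 0.010490
W = 10·11.0·(0.114708 − 0.010490) = 11.4640 kWh/t

W = 11.4640 kWh/t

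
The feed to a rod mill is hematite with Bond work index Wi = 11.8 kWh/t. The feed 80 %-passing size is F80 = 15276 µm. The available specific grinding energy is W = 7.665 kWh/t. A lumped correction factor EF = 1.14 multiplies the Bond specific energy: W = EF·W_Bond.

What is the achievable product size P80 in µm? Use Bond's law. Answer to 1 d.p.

Bond:  W = 10 Wi (1/√P − 1/√F)
W_Bond = W / EF = 7.665 / 1.14 = 6.7237 kWh/t
P80^-0.5 = F80^-0.5 + W_Bond/(10 Wi)
  = 6.7237/(10·11.8) + 1/√15276 = 0.056980 + 0.008091 = 0.065071
P80 = (1/0.065071)² = 15.3678² = 236.17 µm

P80 = 236.2 µm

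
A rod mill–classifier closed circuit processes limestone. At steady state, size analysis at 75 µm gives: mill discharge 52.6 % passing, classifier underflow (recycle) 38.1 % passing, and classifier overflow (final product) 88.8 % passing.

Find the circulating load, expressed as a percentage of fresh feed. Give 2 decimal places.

CL = 249.66 %

Mass balance on the −75 µm fraction:
Fd + Rd = Ru + Fo ⇒ R/F = (o−d)/(d−u)
r = (88.8 − 52.6)/(52.6 − 38.1) = 36.2/14.5 = 2.4966
CL = 100·r = 249.66 %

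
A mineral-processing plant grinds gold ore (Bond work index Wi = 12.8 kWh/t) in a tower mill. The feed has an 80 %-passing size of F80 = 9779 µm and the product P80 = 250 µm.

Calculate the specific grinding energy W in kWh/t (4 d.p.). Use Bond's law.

W = 6.8010 kWh/t

W_Bond = 10·Wi·(1/√P₈₀ − 1/√F₈₀)
1/√250 = 0.063246;  1/√9779 = 0.010112
W = 10·12.8·(0.063246 − 0.010112) = 6.8010 kWh/t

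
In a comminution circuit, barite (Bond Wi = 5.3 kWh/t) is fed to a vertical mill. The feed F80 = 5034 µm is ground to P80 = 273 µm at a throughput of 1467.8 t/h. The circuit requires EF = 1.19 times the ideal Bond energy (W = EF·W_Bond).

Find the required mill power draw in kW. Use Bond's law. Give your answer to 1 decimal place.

Bond: W = 10·Wi·(1/√P80 − 1/√F80)
W = 10·5.3·(1/√273 − 1/√5034) = 10·5.3·(0.046428) = 2.4607 kWh/t
W_actual = 1.19 × 2.4607 = 2.9282 kWh/t
P = W·T = 2.9282·1467.8 = 4298.1 kW

P = 4298.1 kW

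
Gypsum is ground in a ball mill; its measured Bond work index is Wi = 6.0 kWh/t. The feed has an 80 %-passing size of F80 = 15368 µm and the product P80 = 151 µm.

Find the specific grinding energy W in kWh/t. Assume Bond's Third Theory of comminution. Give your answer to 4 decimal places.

W = 4.3987 kWh/t

W_Bond = 10·Wi·(1/√P₈₀ − 1/√F₈₀)
1/√151 = 0.081379;  1/√15368 = 0.008067
W = 10·6.0·(0.081379 − 0.008067) = 4.3987 kWh/t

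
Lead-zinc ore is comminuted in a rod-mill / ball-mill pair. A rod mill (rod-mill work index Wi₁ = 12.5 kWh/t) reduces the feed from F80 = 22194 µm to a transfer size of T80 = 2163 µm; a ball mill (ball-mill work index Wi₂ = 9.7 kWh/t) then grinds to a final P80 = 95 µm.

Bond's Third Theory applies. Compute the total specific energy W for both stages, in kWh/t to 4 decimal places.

W_Bond = 10·Wi·(1/√P₈₀ − 1/√F₈₀)
Stage 1 (22194→2163 µm, Wi₁=12.5): W₁ = 10·12.5·(0.021502 − 0.006712) = 1.8486 kWh/t
Stage 2 (2163→95 µm, Wi₂=9.7): W₂ = 10·9.7·(0.102598 − 0.021502) = 7.8663 kWh/t
W = W₁ + W₂ = 1.8486 + 7.8663 = 9.7150 kWh/t

W = 9.7150 kWh/t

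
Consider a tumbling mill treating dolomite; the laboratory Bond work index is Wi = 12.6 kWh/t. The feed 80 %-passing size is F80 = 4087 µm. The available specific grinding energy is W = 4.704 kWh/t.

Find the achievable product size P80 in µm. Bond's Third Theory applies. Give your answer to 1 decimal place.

W = 10·Wi·(P80^(-½) − F80^(-½))
⇒ 1/√P80 = W/(10·Wi) + 1/√F80
  = 4.7040/(10·12.6) + 1/√4087 = 0.037333 + 0.015642 = 0.052976
P80 = (1/0.052976)² = 18.8766² = 356.33 µm

P80 = 356.3 µm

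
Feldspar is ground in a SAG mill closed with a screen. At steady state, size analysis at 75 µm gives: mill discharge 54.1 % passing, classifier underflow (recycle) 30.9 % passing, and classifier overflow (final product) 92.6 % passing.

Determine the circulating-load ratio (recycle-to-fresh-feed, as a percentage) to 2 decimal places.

Let r = R/F. Size balance at 75 µm:
(1+r)·d = r·u + o ⇒ r = (o−d)/(d−u)
r = (92.6 − 54.1)/(54.1 − 30.9) = 38.5/23.2 = 1.6595
CL = 100·r = 165.95 %

CL = 165.95 %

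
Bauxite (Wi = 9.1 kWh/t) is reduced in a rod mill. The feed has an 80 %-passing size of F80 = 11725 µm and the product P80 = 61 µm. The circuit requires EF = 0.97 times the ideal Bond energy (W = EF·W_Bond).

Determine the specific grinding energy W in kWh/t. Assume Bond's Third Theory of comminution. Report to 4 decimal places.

W = 10.4866 kWh/t

W = 10·Wi·[P80^(−½) − F80^(−½)]
1/√61 = 0.128037;  1/√11725 = 0.009235
W = 10·9.1·(0.128037 − 0.009235) = 10.8110 kWh/t
Apply correction: 10.8110 × 0.97 = 10.4866 kWh/t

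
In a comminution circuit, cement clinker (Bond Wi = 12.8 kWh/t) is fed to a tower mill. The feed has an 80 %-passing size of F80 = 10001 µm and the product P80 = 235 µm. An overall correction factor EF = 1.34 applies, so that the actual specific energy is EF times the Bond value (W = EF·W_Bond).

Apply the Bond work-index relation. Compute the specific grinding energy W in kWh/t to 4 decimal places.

W = 9.4736 kWh/t

W = 10·Wi·[P80^(−½) − F80^(−½)]
1/√235 = 0.065233;  1/√10001 = 0.010000
W = 10·12.8·(0.065233 − 0.010000) = 7.0699 kWh/t
W_actual = 1.34 × 7.0699 = 9.4736 kWh/t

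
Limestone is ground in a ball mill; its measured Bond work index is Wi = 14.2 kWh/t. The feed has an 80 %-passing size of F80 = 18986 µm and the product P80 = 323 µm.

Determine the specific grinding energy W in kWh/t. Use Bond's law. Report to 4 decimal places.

W = 6.8705 kWh/t

W = 10 Wi / √P80 − 10 Wi / √F80
1/√323 = 0.055641;  1/√18986 = 0.007257
W = 10·14.2·(0.055641 − 0.007257) = 6.8705 kWh/t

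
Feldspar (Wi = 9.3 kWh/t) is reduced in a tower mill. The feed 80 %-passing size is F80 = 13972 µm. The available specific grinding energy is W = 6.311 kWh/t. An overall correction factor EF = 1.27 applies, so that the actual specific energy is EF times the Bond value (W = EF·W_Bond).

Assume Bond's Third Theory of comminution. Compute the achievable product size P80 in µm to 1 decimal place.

P80 = 261.0 µm

W = 10 Wi / √P80 − 10 Wi / √F80
W_Bond = W / EF = 6.311 / 1.27 = 4.9693 kWh/t
1/√P80 = 1/√F80 + W_Bond/(10·Wi)
  = 4.9693/(10·9.3) + 1/√13972 = 0.053433 + 0.008460 = 0.061893
P80 = (1/0.061893)² = 16.1569² = 261.04 µm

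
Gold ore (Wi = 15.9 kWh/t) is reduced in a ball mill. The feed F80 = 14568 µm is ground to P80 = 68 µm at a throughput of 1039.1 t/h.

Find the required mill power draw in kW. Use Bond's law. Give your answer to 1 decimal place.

P = 18666.6 kW

Bond:  W = 10 Wi (1/√P − 1/√F)
W = 10·15.9·(1/√68 − 1/√14568) = 10·15.9·(0.112983) = 17.9642 kWh/t
Mill draw = 17.9642 × 1039.1 = 18666.6 kW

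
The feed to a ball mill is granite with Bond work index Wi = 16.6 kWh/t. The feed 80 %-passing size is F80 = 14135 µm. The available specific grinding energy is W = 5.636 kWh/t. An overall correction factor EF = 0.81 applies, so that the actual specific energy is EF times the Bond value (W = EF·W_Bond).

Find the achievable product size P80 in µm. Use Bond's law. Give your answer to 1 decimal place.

P80 = 394.8 µm

Bond: W = 10·Wi·(1/√P80 − 1/√F80)
W_Bond = W / EF = 5.636 / 0.81 = 6.9580 kWh/t
⇒ 1/√P80 = W_Bond/(10·Wi) + 1/√F80
  = 6.9580/(10·16.6) + 1/√14135 = 0.041916 + 0.008411 = 0.050327
P80 = (1/0.050327)² = 19.8701² = 394.82 µm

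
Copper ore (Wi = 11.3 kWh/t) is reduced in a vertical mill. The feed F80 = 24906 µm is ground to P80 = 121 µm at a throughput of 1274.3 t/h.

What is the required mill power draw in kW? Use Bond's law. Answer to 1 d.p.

P = 12178.1 kW

W = 10 Wi / √P80 − 10 Wi / √F80
W = 10·11.3·(1/√121 − 1/√24906) = 10·11.3·(0.084573) = 9.5567 kWh/t
Mill draw = 9.5567 × 1274.3 = 12178.1 kW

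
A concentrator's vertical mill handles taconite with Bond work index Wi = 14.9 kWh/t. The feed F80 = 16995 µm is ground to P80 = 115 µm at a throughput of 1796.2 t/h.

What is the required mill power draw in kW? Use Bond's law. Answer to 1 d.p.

P = 22904.0 kW

Bond: W = 10·Wi·(1/√P80 − 1/√F80)
W = 10·14.9·(1/√115 − 1/√16995) = 10·14.9·(0.085580) = 12.7514 kWh/t
P_mill = W·ṁ = 12.7514·1796.2 = 22904.0 kW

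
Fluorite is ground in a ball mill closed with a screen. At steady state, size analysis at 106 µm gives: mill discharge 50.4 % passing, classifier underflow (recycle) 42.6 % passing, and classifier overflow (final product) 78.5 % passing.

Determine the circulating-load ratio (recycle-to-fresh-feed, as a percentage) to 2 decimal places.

Let r = R/F. Size balance at 106 µm:
Fd + Rd = Ru + Fo ⇒ R/F = (o−d)/(d−u)
r = (78.5 − 50.4)/(50.4 − 42.6) = 28.1/7.8 = 3.6026
CL = 100·r = 360.26 %

CL = 360.26 %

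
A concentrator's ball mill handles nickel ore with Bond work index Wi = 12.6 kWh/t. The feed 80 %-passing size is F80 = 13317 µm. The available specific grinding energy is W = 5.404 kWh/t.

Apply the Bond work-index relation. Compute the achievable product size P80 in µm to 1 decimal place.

Bond:  W = 10 Wi (1/√P − 1/√F)
⇒ 1/√P80 = W/(10·Wi) + 1/√F80
  = 5.4040/(10·12.6) + 1/√13317 = 0.042889 + 0.008666 = 0.051554
P80 = (1/0.051554)² = 19.3970² = 376.24 µm

P80 = 376.2 µm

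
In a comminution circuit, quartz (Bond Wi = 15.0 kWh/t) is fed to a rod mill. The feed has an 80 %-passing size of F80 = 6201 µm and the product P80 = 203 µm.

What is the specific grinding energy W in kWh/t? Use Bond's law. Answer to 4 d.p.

W = 10 Wi (1/√P80 − 1/√F80)  [Bond]
1/√203 = 0.070186;  1/√6201 = 0.012699
W = 10·15.0·(0.070186 − 0.012699) = 8.6231 kWh/t

W = 8.6231 kWh/t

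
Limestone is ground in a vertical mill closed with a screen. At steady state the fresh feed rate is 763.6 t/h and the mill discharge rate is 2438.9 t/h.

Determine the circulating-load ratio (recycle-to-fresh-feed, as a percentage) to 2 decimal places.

Mill node: discharge = fresh + recycle.
R = M − F = 2438.9 − 763.6 = 1675.3 t/h
CL = 100·R/F = 100·1675.3/763.6 = 219.39 %

CL = 219.39 %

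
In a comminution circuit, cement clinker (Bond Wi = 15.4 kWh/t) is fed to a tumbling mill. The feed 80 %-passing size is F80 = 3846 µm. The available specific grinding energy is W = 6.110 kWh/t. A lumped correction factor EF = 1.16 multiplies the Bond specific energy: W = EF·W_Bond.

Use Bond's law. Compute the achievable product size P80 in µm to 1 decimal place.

P80 = 394.8 µm

W = 10 Wi (P80^-0.5 − F80^-0.5)
W_Bond = W / EF = 6.110 / 1.16 = 5.2672 kWh/t
1/√P80 = 1/√F80 + W_Bond/(10·Wi)
  = 5.2672/(10·15.4) + 1/√3846 = 0.034203 + 0.016125 = 0.050328
P80 = (1/0.050328)² = 19.8698² = 394.81 µm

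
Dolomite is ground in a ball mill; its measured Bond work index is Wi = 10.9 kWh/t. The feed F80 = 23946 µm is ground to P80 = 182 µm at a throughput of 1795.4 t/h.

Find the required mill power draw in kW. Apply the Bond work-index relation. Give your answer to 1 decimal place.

P = 13241.5 kW

W = 10·Wi·[P80^(−½) − F80^(−½)]
W = 10·10.9·(1/√182 − 1/√23946) = 10·10.9·(0.067663) = 7.3752 kWh/t
Power = W × throughput = 7.3752 kWh/t × 1795.4 t/h = 13241.5 kW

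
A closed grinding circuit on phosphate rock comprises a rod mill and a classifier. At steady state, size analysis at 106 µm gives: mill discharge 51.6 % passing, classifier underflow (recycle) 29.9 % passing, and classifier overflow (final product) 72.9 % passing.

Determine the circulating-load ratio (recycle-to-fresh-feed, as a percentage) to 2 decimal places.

CL = 98.16 %

Two-product formula at 106 µm:
r = (o − d)/(d − u)
r = (72.9 − 51.6)/(51.6 − 29.9) = 21.3/21.7 = 0.9816
CL = 100·r = 98.16 %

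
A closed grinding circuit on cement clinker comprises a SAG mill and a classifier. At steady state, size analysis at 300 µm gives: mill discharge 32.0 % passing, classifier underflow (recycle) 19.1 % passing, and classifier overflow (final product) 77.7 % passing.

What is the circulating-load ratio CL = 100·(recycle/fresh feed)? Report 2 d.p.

Classifier node, passing 300 µm:
Fd + Rd = Ru + Fo ⇒ R/F = (o−d)/(d−u)
r = (77.7 − 32.0)/(32.0 − 19.1) = 45.7/12.9 = 3.5426
CL = 100·r = 354.26 %

CL = 354.26 %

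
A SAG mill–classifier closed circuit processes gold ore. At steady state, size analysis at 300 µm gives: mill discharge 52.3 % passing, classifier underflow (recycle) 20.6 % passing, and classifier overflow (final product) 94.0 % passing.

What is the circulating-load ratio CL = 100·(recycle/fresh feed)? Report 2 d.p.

CL = 131.55 %

Classifier node, passing 300 µm:
Fd + Rd = Ru + Fo ⇒ R/F = (o−d)/(d−u)
r = (94.0 − 52.3)/(52.3 − 20.6) = 41.7/31.7 = 1.3155
CL = 100·r = 131.55 %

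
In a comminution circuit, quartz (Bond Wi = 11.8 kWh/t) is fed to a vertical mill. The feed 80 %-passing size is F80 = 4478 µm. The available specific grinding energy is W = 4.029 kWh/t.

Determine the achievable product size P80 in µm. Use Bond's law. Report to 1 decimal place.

W = 10 Wi / √P80 − 10 Wi / √F80
⇒ 1/√P80 = W/(10 Wi) + 1/√F80
  = 4.0290/(10·11.8) + 1/√4478 = 0.034144 + 0.014944 = 0.049088
P80 = (1/0.049088)² = 20.3717² = 415.01 µm

P80 = 415.0 µm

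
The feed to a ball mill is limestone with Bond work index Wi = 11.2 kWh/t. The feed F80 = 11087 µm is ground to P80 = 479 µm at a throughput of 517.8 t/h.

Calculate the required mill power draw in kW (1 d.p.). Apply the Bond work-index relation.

W = 10·Wi·[P80^(−½) − F80^(−½)]
W = 10·11.2·(1/√479 − 1/√11087) = 10·11.2·(0.036194) = 4.0537 kWh/t
Mill draw = 4.0537 × 517.8 = 2099.0 kW

P = 2099.0 kW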